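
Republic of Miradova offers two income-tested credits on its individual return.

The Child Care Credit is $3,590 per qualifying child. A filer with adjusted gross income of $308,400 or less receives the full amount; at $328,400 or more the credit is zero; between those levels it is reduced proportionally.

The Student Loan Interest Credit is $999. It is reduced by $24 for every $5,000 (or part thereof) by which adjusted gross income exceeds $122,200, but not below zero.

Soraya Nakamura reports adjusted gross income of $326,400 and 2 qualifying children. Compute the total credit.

Child Care Credit: base = 2 × $3,590 = $7,180. $326,400 is $18,000 into a $20,000 phase-out range, leaving 2,000/20,000 of the credit: $7,180 × 2,000/20,000 = $718.
Student Loan Interest Credit: income exceeds $122,200 by $204,200, which is 41 full-or-partial $5,000 increments; reduction = 41 × $24 = $984, leaving $15.
Total: $718 + $15 = $733.

$733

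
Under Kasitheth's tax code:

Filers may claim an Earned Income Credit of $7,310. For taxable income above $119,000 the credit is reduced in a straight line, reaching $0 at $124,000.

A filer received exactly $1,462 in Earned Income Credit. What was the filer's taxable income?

$1,462 is 1,462/7,310 of the full $7,310, so 5,848/7,310 of the $5,000 range has been used: income = $119,000 + $5,000 × 5,848/7,310 = $123,000.

$123,000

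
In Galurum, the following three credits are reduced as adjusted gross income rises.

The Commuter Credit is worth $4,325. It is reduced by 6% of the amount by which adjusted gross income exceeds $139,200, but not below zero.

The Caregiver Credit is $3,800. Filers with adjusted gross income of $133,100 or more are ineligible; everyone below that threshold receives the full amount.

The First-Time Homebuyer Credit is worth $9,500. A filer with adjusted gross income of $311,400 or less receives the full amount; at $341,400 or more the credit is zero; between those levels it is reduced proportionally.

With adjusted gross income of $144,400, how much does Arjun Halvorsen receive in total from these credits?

$13,513

Commuter Credit: 6% of the $5,200 excess over $139,200 is $312; credit = $4,325 − $312 = $4,013.
Caregiver Credit: $144,400 meets or exceeds the $133,100 cutoff, so the credit is $0.
First-Time Homebuyer Credit: $144,400 is at or below the $311,400 threshold, so the full $9,500 applies.
Total: $4,013 + $0 + $9,500 = $13,513.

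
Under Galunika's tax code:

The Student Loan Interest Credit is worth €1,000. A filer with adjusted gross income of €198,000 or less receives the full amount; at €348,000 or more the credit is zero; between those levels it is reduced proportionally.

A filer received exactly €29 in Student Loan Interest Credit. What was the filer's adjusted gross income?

€343,650

€29 is 29/1,000 of the full €1,000, so 971/1,000 of the €150,000 range has been used: income = €198,000 + €150,000 × 971/1,000 = €343,650.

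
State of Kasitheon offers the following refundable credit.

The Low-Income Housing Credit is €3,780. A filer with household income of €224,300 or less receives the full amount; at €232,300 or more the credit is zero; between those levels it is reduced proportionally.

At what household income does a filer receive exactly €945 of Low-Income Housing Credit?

€945 is 945/3,780 of the full €3,780, so 2,835/3,780 of the €8,000 range has been used: income = €224,300 + €8,000 × 2,835/3,780 = €230,300.

€230,300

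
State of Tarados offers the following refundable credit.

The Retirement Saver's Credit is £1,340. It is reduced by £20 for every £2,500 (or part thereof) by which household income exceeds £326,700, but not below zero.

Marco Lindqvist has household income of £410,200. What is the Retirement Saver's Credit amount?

Retirement Saver's Credit: income exceeds £326,700 by £83,500, which is 34 full-or-partial £2,500 increments; reduction = 34 × £20 = £680, leaving £660.

£660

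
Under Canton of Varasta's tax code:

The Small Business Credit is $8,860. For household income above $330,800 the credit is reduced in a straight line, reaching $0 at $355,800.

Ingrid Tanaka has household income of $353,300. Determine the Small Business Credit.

$886

Small Business Credit: $353,300 is $22,500 into a $25,000 phase-out range, leaving 2,500/25,000 of the credit: $8,860 × 2,500/25,000 = $886.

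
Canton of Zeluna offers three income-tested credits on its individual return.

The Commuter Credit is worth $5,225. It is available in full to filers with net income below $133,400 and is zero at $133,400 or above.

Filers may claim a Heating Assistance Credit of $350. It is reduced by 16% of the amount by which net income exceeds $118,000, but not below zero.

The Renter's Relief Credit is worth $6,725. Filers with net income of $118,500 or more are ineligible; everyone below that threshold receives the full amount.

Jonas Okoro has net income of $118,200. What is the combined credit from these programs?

Commuter Credit: $118,200 is below the $133,400 cutoff, so the full $5,225 applies.
Heating Assistance Credit: 16% of the $200 excess over $118,000 is $32; credit = $350 − $32 = $318.
Renter's Relief Credit: $118,200 is below the $118,500 cutoff, so the full $6,725 applies.
Total: $5,225 + $318 + $6,725 = $12,268.

$12,268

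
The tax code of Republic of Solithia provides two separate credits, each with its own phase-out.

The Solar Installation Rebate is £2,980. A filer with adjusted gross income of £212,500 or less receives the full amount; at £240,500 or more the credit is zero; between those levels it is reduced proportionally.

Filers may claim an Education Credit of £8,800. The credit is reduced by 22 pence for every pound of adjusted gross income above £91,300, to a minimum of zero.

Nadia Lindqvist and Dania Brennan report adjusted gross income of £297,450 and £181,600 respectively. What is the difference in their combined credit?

Nadia (£297,450): Solar Installation Rebate: £297,450 is at or above £240,500, so the credit is £0. Education Credit: 22% of the £206,150 excess over £91,300 is £45,353 ≥ base, so the credit is £0. total £0 + £0 = £0
Dania (£181,600): Solar Installation Rebate: £181,600 is at or below the £212,500 threshold, so the full £2,980 applies. Education Credit: 22% of the £90,300 excess over £91,300 is £19,866 ≥ base, so the credit is £0. total £2,980 + £0 = £2,980
Difference: |£0 − £2,980| = £2,980.

£2,980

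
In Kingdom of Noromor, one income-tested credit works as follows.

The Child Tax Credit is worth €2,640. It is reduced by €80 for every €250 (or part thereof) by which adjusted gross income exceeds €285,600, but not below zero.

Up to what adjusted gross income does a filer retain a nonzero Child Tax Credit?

After 32 increments the reduction is 32 × €80 = €2,560, leaving €80; one more increment wipes it out. Increment 32 ends at excess 32 × €250 = €8,000, so the highest qualifying income is €285,600 + €8,000 = €293,600.

€293,600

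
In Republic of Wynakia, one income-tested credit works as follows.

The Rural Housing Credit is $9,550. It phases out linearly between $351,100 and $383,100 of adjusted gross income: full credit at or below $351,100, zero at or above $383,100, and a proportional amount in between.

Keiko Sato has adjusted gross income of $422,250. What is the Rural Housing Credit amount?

Rural Housing Credit: $422,250 is at or above $383,100, so the credit is $0.

$0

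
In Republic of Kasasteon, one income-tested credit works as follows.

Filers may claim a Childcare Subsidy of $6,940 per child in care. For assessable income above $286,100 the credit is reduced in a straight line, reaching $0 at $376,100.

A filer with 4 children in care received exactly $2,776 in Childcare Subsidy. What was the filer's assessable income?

Full credit = 4 × $6,940 = $27,760.
$2,776 is 2,776/27,760 of the full $27,760, so 24,984/27,760 of the $90,000 range has been used: income = $286,100 + $90,000 × 24,984/27,760 = $367,100.

$367,100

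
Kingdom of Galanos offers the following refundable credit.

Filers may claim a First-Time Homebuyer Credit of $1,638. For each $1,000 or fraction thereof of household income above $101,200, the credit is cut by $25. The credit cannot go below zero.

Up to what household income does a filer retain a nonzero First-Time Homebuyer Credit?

$166,200

After 65 increments the reduction is 65 × $25 = $1,625, leaving $13; one more increment wipes it out. Increment 65 ends at excess 65 × $1,000 = $65,000, so the highest qualifying income is $101,200 + $65,000 = $166,200.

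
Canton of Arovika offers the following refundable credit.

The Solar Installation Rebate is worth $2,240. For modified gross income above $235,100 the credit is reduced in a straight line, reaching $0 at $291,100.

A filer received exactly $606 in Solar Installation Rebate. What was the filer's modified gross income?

$606 is 606/2,240 of the full $2,240, so 1,634/2,240 of the $56,000 range has been used: income = $235,100 + $56,000 × 1,634/2,240 = $275,950.

$275,950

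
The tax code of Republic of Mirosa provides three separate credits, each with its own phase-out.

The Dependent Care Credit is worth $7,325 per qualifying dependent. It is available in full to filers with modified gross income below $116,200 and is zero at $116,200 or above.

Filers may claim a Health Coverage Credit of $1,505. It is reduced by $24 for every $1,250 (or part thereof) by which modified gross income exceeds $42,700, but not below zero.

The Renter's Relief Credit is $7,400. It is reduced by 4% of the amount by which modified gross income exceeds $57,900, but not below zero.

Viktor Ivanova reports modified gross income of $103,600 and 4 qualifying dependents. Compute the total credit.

Dependent Care Credit: base = 4 × $7,325 = $29,300. $103,600 is below the $116,200 cutoff, so the full $29,300 applies.
Health Coverage Credit: income exceeds $42,700 by $60,900, which is 49 full-or-partial $1,250 increments; reduction = 49 × $24 = $1,176, leaving $329.
Renter's Relief Credit: 4% of the $45,700 excess over $57,900 is $1,828; credit = $7,400 − $1,828 = $5,572.
Total: $29,300 + $329 + $5,572 = $35,201.

$35,201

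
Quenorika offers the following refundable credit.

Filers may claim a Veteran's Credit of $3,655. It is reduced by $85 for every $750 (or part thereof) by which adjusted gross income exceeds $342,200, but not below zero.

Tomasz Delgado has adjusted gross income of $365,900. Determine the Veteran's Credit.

Veteran's Credit: income exceeds $342,200 by $23,700, which is 32 full-or-partial $750 increments; reduction = 32 × $85 = $2,720, leaving $935.

$935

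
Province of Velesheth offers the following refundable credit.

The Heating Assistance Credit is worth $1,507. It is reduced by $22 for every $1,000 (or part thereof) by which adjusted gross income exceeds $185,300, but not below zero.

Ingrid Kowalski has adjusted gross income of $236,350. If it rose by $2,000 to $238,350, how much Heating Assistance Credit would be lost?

At $236,350 — income exceeds $185,300 by $51,050, which is 52 full-or-partial $1,000 increments; reduction = 52 × $22 = $1,144, leaving $363.
At $238,350 — income exceeds $185,300 by $53,050, which is 54 full-or-partial $1,000 increments; reduction = 54 × $22 = $1,188, leaving $319.
Lost: $363 − $319 = $44.

$44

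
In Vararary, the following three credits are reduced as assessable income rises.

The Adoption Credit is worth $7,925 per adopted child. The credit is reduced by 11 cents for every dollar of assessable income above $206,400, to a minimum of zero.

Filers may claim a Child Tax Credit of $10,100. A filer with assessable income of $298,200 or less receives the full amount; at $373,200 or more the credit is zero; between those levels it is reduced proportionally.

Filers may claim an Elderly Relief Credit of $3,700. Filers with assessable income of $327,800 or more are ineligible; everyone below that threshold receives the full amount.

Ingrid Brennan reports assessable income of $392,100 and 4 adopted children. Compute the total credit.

Adoption Credit: base = 4 × $7,925 = $31,700. 11% of the $185,700 excess over $206,400 is $20,427; credit = $31,700 − $20,427 = $11,273.
Child Tax Credit: $392,100 is at or above $373,200, so the credit is $0.
Elderly Relief Credit: $392,100 meets or exceeds the $327,800 cutoff, so the credit is $0.
Total: $11,273 + $0 + $0 = $11,273.

$11,273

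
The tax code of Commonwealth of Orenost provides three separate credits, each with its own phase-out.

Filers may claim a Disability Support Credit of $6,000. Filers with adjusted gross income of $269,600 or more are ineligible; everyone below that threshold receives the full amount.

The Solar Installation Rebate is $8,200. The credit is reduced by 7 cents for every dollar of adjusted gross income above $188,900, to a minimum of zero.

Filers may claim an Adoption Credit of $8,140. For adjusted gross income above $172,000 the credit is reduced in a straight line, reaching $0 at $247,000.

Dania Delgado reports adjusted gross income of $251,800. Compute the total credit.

$9,797

Disability Support Credit: $251,800 is below the $269,600 cutoff, so the full $6,000 applies.
Solar Installation Rebate: 7% of the $62,900 excess over $188,900 is $4,403; credit = $8,200 − $4,403 = $3,797.
Adoption Credit: $251,800 is at or above $247,000, so the credit is $0.
Total: $6,000 + $3,797 + $0 = $9,797.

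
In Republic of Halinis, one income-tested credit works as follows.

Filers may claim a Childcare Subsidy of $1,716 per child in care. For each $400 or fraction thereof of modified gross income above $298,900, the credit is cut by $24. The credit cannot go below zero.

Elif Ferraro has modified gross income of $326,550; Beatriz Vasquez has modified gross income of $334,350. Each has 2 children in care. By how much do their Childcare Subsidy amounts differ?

$456

Elif ($326,550): Childcare Subsidy: base = 2 × $1,716 = $3,432. income exceeds $298,900 by $27,650, which is 70 full-or-partial $400 increments; reduction = 70 × $24 = $1,680, leaving $1,752.
Beatriz ($334,350): Childcare Subsidy: base = 2 × $1,716 = $3,432. income exceeds $298,900 by $35,450, which is 89 full-or-partial $400 increments; reduction = 89 × $24 = $2,136, leaving $1,296.
Difference: |$1,752 − $1,296| = $456.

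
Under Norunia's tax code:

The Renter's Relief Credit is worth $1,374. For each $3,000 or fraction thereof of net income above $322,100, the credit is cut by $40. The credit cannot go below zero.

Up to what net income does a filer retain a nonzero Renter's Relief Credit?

$424,100

After 34 increments the reduction is 34 × $40 = $1,360, leaving $14; one more increment wipes it out. Increment 34 ends at excess 34 × $3,000 = $102,000, so the highest qualifying income is $322,100 + $102,000 = $424,100.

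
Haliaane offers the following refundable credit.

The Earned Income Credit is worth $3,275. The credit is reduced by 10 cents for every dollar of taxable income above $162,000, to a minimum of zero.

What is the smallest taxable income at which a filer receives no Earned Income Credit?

The credit falls by 10% of each dollar above $162,000, so it reaches zero when the excess is $3,275 / 10% = $32,750: income = $162,000 + $32,750 = $194,750.

$194,750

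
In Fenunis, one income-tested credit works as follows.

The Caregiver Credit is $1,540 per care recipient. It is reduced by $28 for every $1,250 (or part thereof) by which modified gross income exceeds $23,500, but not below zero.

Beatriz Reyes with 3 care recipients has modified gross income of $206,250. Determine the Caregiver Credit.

$504

Caregiver Credit: base = 3 × $1,540 = $4,620. income exceeds $23,500 by $182,750, which is 147 full-or-partial $1,250 increments; reduction = 147 × $28 = $4,116, leaving $504.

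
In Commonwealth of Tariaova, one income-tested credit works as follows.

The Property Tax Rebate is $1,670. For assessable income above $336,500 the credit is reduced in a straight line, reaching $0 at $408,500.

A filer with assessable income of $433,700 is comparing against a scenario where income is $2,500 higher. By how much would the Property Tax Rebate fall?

$0

At $433,700 — $433,700 is at or above $408,500, so the credit is $0.
At $436,200 — $436,200 is at or above $408,500, so the credit is $0.
Lost: $0 − $0 = $0.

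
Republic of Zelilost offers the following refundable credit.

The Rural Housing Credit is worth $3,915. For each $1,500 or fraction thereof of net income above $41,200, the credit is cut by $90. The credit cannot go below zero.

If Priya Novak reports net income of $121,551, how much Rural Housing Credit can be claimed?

Rural Housing Credit: income exceeds $41,200 by $80,351 → 54 increments × $90 = $4,860 ≥ base, so the credit is $0.

$0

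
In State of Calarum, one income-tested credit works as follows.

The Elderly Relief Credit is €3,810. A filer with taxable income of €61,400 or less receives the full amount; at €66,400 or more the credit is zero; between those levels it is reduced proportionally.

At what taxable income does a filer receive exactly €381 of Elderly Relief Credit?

€65,900

€381 is 381/3,810 of the full €3,810, so 3,429/3,810 of the €5,000 range has been used: income = €61,400 + €5,000 × 3,429/3,810 = €65,900.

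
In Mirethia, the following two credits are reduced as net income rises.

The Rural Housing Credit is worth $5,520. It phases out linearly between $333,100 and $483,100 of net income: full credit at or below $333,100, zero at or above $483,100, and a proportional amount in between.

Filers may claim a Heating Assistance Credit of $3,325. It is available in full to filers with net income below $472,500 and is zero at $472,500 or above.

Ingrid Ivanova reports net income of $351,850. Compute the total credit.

Rural Housing Credit: $351,850 is $18,750 into a $150,000 phase-out range, leaving 131,250/150,000 of the credit: $5,520 × 131,250/150,000 = $4,830.
Heating Assistance Credit: $351,850 is below the $472,500 cutoff, so the full $3,325 applies.
Total: $4,830 + $3,325 = $8,155.

$8,155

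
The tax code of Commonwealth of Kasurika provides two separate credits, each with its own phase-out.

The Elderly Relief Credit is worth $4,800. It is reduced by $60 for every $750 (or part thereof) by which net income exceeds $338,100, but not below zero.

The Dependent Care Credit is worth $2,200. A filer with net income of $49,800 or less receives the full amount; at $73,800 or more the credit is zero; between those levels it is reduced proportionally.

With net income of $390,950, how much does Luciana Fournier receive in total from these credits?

Elderly Relief Credit: income exceeds $338,100 by $52,850, which is 71 full-or-partial $750 increments; reduction = 71 × $60 = $4,260, leaving $540.
Dependent Care Credit: $390,950 is at or above $73,800, so the credit is $0.
Total: $540 + $0 = $540.

$540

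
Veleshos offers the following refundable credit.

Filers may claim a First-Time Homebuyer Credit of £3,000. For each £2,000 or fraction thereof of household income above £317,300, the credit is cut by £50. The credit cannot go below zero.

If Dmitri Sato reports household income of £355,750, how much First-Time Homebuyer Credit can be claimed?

£2,000

First-Time Homebuyer Credit: income exceeds £317,300 by £38,450, which is 20 full-or-partial £2,000 increments; reduction = 20 × £50 = £1,000, leaving £2,000.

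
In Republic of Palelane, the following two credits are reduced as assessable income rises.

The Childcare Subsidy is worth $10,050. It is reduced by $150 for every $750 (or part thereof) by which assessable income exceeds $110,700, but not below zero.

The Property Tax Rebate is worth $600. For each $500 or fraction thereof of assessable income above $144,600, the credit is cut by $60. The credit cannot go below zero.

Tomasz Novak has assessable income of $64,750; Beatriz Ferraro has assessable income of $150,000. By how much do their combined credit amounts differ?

Tomasz ($64,750): Childcare Subsidy: $64,750 is at or below the $110,700 threshold, so the full $10,050 applies. Property Tax Rebate: $64,750 is at or below the $144,600 threshold, so the full $600 applies. total $10,050 + $600 = $10,650
Beatriz ($150,000): Childcare Subsidy: income exceeds $110,700 by $39,300, which is 53 full-or-partial $750 increments; reduction = 53 × $150 = $7,950, leaving $2,100. Property Tax Rebate: income exceeds $144,600 by $5,400 → 11 increments × $60 = $660 ≥ base, so the credit is $0. total $2,100 + $0 = $2,100
Difference: |$10,650 − $2,100| = $8,550.

$8,550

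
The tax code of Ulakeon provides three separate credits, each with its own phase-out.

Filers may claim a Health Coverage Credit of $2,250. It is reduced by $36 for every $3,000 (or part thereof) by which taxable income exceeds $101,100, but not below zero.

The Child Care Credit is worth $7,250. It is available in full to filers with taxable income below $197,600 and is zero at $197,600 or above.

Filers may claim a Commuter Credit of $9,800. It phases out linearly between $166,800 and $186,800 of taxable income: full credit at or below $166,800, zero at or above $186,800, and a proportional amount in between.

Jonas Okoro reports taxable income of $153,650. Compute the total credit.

$18,652

Health Coverage Credit: income exceeds $101,100 by $52,550, which is 18 full-or-partial $3,000 increments; reduction = 18 × $36 = $648, leaving $1,602.
Child Care Credit: $153,650 is below the $197,600 cutoff, so the full $7,250 applies.
Commuter Credit: $153,650 is at or below the $166,800 threshold, so the full $9,800 applies.
Total: $1,602 + $7,250 + $9,800 = $18,652.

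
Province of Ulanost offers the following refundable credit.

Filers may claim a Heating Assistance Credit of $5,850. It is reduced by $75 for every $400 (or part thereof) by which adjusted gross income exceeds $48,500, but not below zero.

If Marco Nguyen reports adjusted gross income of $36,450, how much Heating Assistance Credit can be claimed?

Heating Assistance Credit: $36,450 is at or below the $48,500 threshold, so the full $5,850 applies.

$5,850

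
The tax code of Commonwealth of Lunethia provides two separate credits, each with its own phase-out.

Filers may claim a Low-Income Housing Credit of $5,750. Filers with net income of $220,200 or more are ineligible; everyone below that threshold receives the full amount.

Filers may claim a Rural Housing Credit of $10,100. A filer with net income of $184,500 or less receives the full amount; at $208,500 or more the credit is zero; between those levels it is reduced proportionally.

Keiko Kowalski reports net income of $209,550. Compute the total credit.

$5,750

Low-Income Housing Credit: $209,550 is below the $220,200 cutoff, so the full $5,750 applies.
Rural Housing Credit: $209,550 is at or above $208,500, so the credit is $0.
Total: $5,750 + $0 = $5,750.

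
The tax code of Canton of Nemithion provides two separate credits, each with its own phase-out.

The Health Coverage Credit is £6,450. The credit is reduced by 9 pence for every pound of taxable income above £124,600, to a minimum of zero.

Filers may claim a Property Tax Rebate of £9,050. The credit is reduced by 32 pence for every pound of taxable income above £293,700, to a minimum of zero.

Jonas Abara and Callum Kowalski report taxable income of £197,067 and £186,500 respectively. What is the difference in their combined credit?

£879

Jonas (£197,067): Health Coverage Credit: 9% of the £72,467 excess over £124,600 is £6,522.03 ≥ base, so the credit is £0. Property Tax Rebate: £197,067 is at or below the £293,700 threshold, so the full £9,050 applies. total £0 + £9,050 = £9,050
Callum (£186,500): Health Coverage Credit: 9% of the £61,900 excess over £124,600 is £5,571; credit = £6,450 − £5,571 = £879. Property Tax Rebate: £186,500 is at or below the £293,700 threshold, so the full £9,050 applies. total £879 + £9,050 = £9,929
Difference: |£9,050 − £9,929| = £879.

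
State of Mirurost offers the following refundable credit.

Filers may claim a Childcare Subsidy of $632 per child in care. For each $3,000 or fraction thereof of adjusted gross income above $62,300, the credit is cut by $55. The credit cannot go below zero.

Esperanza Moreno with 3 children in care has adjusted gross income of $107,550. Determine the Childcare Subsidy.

Childcare Subsidy: base = 3 × $632 = $1,896. income exceeds $62,300 by $45,250, which is 16 full-or-partial $3,000 increments; reduction = 16 × $55 = $880, leaving $1,016.

$1,016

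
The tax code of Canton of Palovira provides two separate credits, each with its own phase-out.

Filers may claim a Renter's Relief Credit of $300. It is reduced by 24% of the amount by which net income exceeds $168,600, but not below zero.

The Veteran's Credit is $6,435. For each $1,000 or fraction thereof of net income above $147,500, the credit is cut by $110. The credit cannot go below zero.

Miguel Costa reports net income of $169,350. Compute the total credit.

Renter's Relief Credit: 24% of the $750 excess over $168,600 is $180; credit = $300 − $180 = $120.
Veteran's Credit: income exceeds $147,500 by $21,850, which is 22 full-or-partial $1,000 increments; reduction = 22 × $110 = $2,420, leaving $4,015.
Total: $120 + $4,015 = $4,135.

$4,135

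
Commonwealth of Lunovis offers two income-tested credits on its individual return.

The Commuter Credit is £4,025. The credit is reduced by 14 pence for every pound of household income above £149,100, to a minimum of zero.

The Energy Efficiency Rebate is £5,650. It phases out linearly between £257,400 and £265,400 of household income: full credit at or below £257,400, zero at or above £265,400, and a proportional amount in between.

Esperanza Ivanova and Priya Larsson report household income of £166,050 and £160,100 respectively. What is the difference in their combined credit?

Esperanza (£166,050): Commuter Credit: 14% of the £16,950 excess over £149,100 is £2,373; credit = £4,025 − £2,373 = £1,652. Energy Efficiency Rebate: £166,050 is at or below the £257,400 threshold, so the full £5,650 applies. total £1,652 + £5,650 = £7,302
Priya (£160,100): Commuter Credit: 14% of the £11,000 excess over £149,100 is £1,540; credit = £4,025 − £1,540 = £2,485. Energy Efficiency Rebate: £160,100 is at or below the £257,400 threshold, so the full £5,650 applies. total £2,485 + £5,650 = £8,135
Difference: |£7,302 − £8,135| = £833.

£833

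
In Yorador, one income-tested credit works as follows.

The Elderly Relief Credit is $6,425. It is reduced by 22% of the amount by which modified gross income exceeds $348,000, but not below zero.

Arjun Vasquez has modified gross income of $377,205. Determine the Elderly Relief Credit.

$0

Elderly Relief Credit: 22% of the $29,205 excess over $348,000 is $6,425.10 ≥ base, so the credit is $0.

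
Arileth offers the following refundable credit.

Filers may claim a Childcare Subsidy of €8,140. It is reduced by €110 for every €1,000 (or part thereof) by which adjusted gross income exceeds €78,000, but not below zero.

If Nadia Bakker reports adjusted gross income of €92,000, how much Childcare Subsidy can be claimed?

Childcare Subsidy: income exceeds €78,000 by €14,000, which is 14 full-or-partial €1,000 increments; reduction = 14 × €110 = €1,540, leaving €6,600.

€6,600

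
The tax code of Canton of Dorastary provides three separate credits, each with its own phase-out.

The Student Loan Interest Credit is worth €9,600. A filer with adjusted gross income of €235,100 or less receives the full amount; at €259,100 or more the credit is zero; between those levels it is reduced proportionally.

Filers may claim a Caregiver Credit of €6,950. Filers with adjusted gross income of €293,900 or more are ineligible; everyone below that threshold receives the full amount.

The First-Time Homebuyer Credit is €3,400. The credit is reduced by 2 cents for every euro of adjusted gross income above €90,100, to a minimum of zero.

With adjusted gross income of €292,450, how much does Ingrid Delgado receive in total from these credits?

Student Loan Interest Credit: €292,450 is at or above €259,100, so the credit is €0.
Caregiver Credit: €292,450 is below the €293,900 cutoff, so the full €6,950 applies.
First-Time Homebuyer Credit: 2% of the €202,350 excess over €90,100 is €4,047 ≥ base, so the credit is €0.
Total: €0 + €6,950 + €0 = €6,950.

€6,950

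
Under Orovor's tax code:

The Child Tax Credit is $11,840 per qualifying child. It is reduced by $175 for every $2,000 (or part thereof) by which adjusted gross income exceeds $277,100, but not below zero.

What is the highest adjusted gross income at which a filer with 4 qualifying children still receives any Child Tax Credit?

$817,100

Full credit = 4 × $11,840 = $47,360.
After 270 increments the reduction is 270 × $175 = $47,250, leaving $110; one more increment wipes it out. Increment 270 ends at excess 270 × $2,000 = $540,000, so the highest qualifying income is $277,100 + $540,000 = $817,100.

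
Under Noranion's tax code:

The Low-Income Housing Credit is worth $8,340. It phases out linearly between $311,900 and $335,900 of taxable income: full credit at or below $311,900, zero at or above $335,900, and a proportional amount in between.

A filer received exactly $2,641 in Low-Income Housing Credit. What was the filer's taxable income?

$2,641 is 2,641/8,340 of the full $8,340, so 5,699/8,340 of the $24,000 range has been used: income = $311,900 + $24,000 × 5,699/8,340 = $328,300.

$328,300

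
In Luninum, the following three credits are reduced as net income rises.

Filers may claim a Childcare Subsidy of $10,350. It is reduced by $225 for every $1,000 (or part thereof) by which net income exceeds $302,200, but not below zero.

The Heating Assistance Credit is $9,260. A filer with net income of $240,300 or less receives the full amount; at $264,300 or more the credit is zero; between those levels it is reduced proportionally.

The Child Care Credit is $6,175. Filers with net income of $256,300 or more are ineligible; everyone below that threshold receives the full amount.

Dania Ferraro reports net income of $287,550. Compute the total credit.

Childcare Subsidy: $287,550 is at or below the $302,200 threshold, so the full $10,350 applies.
Heating Assistance Credit: $287,550 is at or above $264,300, so the credit is $0.
Child Care Credit: $287,550 meets or exceeds the $256,300 cutoff, so the credit is $0.
Total: $10,350 + $0 + $0 = $10,350.

$10,350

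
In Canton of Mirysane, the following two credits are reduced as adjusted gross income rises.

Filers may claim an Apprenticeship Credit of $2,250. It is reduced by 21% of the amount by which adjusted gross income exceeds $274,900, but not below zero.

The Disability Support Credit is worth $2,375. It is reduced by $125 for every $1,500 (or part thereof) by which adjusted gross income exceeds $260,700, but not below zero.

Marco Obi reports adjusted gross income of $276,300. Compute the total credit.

Apprenticeship Credit: 21% of the $1,400 excess over $274,900 is $294; credit = $2,250 − $294 = $1,956.
Disability Support Credit: income exceeds $260,700 by $15,600, which is 11 full-or-partial $1,500 increments; reduction = 11 × $125 = $1,375, leaving $1,000.
Total: $1,956 + $1,000 = $2,956.

$2,956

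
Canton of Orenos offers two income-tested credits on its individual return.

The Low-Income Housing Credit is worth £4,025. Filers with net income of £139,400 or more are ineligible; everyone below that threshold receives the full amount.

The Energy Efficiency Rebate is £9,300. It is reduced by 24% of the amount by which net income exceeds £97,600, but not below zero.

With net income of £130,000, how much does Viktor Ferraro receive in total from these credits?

Low-Income Housing Credit: £130,000 is below the £139,400 cutoff, so the full £4,025 applies.
Energy Efficiency Rebate: 24% of the £32,400 excess over £97,600 is £7,776; credit = £9,300 − £7,776 = £1,524.
Total: £4,025 + £1,524 = £5,549.

£5,549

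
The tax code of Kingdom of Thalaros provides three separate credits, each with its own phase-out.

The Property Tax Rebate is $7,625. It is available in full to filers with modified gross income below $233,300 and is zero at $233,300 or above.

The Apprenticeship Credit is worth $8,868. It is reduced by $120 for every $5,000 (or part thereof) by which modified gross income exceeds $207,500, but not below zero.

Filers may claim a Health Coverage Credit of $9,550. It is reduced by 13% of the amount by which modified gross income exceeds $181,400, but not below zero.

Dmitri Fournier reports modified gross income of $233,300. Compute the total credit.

$10,951

Property Tax Rebate: $233,300 meets or exceeds the $233,300 cutoff, so the credit is $0.
Apprenticeship Credit: income exceeds $207,500 by $25,800, which is 6 full-or-partial $5,000 increments; reduction = 6 × $120 = $720, leaving $8,148.
Health Coverage Credit: 13% of the $51,900 excess over $181,400 is $6,747; credit = $9,550 − $6,747 = $2,803.
Total: $0 + $8,148 + $2,803 = $10,951.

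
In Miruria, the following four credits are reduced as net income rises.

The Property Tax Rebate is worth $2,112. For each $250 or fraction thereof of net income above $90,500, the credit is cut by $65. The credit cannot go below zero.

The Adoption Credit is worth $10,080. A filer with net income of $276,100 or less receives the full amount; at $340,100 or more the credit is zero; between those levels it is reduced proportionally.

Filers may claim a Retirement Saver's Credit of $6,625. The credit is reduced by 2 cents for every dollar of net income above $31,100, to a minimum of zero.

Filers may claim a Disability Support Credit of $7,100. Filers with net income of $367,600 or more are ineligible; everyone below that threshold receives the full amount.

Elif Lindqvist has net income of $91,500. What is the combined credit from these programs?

Property Tax Rebate: income exceeds $90,500 by $1,000, which is 4 full-or-partial $250 increments; reduction = 4 × $65 = $260, leaving $1,852.
Adoption Credit: $91,500 is at or below the $276,100 threshold, so the full $10,080 applies.
Retirement Saver's Credit: 2% of the $60,400 excess over $31,100 is $1,208; credit = $6,625 − $1,208 = $5,417.
Disability Support Credit: $91,500 is below the $367,600 cutoff, so the full $7,100 applies.
Total: $1,852 + $10,080 + $5,417 + $7,100 = $24,449.

$24,449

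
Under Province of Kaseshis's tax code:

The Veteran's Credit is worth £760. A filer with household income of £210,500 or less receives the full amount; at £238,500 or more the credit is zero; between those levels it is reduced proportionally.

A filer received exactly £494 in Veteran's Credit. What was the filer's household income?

£220,300

£494 is 494/760 of the full £760, so 266/760 of the £28,000 range has been used: income = £210,500 + £28,000 × 266/760 = £220,300.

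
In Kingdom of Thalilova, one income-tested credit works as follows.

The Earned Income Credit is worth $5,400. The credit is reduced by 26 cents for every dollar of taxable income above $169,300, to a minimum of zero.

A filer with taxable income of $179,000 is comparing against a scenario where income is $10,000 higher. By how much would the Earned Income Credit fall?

$2,600

At $179,000 — 26% of the $9,700 excess over $169,300 is $2,522; credit = $5,400 − $2,522 = $2,878.
At $189,000 — 26% of the $19,700 excess over $169,300 is $5,122; credit = $5,400 − $5,122 = $278.
Lost: $2,878 − $278 = $2,600.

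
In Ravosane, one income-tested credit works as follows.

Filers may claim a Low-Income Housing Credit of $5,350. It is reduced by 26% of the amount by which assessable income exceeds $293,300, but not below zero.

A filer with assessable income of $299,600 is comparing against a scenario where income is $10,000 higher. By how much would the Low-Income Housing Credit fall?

$2,600

At $299,600 — 26% of the $6,300 excess over $293,300 is $1,638; credit = $5,350 − $1,638 = $3,712.
At $309,600 — 26% of the $16,300 excess over $293,300 is $4,238; credit = $5,350 − $4,238 = $1,112.
Lost: $3,712 − $1,112 = $2,600.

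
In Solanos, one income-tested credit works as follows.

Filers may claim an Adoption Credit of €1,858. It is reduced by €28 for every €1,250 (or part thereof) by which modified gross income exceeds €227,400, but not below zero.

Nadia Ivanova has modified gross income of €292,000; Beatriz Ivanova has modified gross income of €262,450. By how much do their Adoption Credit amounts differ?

€644

Nadia (€292,000): Adoption Credit: income exceeds €227,400 by €64,600, which is 52 full-or-partial €1,250 increments; reduction = 52 × €28 = €1,456, leaving €402.
Beatriz (€262,450): Adoption Credit: income exceeds €227,400 by €35,050, which is 29 full-or-partial €1,250 increments; reduction = 29 × €28 = €812, leaving €1,046.
Difference: |€402 − €1,046| = €644.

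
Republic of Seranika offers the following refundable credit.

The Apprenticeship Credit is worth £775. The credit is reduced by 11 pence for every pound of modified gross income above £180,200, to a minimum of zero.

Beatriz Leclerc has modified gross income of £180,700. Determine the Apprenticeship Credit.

Apprenticeship Credit: 11% of the £500 excess over £180,200 is £55; credit = £775 − £55 = £720.

£720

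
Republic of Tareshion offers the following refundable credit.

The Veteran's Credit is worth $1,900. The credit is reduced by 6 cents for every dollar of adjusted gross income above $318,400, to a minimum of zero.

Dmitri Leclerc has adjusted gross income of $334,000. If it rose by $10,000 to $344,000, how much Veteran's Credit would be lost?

$600

At $334,000 — 6% of the $15,600 excess over $318,400 is $936; credit = $1,900 − $936 = $964.
At $344,000 — 6% of the $25,600 excess over $318,400 is $1,536; credit = $1,900 − $1,536 = $364.
Lost: $964 − $364 = $600.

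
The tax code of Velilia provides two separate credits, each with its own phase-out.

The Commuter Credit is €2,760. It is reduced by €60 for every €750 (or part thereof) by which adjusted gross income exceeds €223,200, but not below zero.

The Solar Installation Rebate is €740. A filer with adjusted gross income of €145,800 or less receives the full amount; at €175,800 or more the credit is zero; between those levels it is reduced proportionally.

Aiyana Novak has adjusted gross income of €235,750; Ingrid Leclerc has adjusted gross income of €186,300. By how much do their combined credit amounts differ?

Aiyana (€235,750): Commuter Credit: income exceeds €223,200 by €12,550, which is 17 full-or-partial €750 increments; reduction = 17 × €60 = €1,020, leaving €1,740. Solar Installation Rebate: €235,750 is at or above €175,800, so the credit is €0. total €1,740 + €0 = €1,740
Ingrid (€186,300): Commuter Credit: €186,300 is at or below the €223,200 threshold, so the full €2,760 applies. Solar Installation Rebate: €186,300 is at or above €175,800, so the credit is €0. total €2,760 + €0 = €2,760
Difference: |€1,740 − €2,760| = €1,020.

€1,020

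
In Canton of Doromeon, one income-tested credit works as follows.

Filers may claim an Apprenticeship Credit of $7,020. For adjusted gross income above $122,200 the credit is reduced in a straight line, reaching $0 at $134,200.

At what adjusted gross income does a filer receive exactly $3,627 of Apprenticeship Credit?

$128,000

$3,627 is 3,627/7,020 of the full $7,020, so 3,393/7,020 of the $12,000 range has been used: income = $122,200 + $12,000 × 3,393/7,020 = $128,000.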